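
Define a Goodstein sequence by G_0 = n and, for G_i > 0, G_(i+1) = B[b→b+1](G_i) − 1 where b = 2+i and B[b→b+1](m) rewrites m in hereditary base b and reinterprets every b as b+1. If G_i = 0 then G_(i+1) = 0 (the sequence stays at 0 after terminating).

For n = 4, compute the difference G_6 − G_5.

[0] 4 ≡ 2^2 (base 2). Lift 3: 27. −1: 26.
[1] 26 ≡ 2·3^2 + 2·3 + 2 (base 3). Lift 4: 42. −1: 41.
[2] 41 ≡ 2·4^2 + 2·4 + 1 (base 4). Lift 5: 61. −1: 60.
[3] 60 ≡ 2·5^2 + 2·5 (base 5). Lift 6: 84. −1: 83.
[4] 83 ≡ 2·6^2 + 6 + 5 (base 6). Lift 7: 110. −1: 109.
[5] 109 ≡ 2·7^2 + 7 + 4 (base 7). Lift 8: 140. −1: 139.

30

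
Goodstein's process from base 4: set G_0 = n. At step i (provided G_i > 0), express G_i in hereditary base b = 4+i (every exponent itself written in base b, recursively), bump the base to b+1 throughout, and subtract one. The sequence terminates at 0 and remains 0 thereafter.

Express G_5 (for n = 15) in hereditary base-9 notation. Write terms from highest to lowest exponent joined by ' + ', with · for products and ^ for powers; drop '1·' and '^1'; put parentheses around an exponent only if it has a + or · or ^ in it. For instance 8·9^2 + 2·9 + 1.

step 0: 15 = 3·4 + 3; sub 5 for 4: 3·5 + 3; = 18; G_1 = 18−1 = 17
step 1: 17 = 3·5 + 2; sub 6 for 5: 3·6 + 2; = 20; G_2 = 20−1 = 19
step 2: 19 = 3·6 + 1; sub 7 for 6: 3·7 + 1; = 22; G_3 = 22−1 = 21
step 3: 21 = 3·7; sub 8 for 7: 3·8; = 24; G_4 = 24−1 = 23
step 4: 23 = 2·8 + 7; sub 9 for 8: 2·9 + 7; = 25; G_5 = 25−1 = 24
step 5: 24 = 2·9 + 6; sub 10 for 9: 2·10 + 6; = 26; G_6 = 26−1 = 25

2·9 + 6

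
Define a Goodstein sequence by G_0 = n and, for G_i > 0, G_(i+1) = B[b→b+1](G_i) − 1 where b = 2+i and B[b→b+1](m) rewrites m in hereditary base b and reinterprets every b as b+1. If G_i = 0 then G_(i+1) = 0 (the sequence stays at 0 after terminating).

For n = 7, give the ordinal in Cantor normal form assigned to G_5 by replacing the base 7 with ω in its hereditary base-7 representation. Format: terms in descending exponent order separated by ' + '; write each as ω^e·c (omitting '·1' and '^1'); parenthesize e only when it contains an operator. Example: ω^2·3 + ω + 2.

(0) 7|_2 = 2^2 + 2 + 1 ↦ 3^3 + 3 + 1|_3 = 31 ⇒ 30
(1) 30|_3 = 3^3 + 3 ↦ 4^4 + 4|_4 = 260 ⇒ 259
(2) 259|_4 = 4^4 + 3 ↦ 5^5 + 3|_5 = 3128 ⇒ 3127
(3) 3127|_5 = 5^5 + 2 ↦ 6^6 + 2|_6 = 46658 ⇒ 46657
(4) 46657|_6 = 6^6 + 1 ↦ 7^7 + 1|_7 = 823544 ⇒ 823543

ω^ω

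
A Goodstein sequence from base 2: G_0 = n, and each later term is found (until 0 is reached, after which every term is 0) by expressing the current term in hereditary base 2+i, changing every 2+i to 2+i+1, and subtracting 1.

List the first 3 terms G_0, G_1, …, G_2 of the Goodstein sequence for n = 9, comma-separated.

9, 81, 1023

G_0=9  [base 2] 2^(2 + 1) + 1  →[2↦3]→  3^(3 + 1) + 1 = 82  −1 ⇒ G_1=81
G_1=81  [base 3] 3^(3 + 1)  →[3↦4]→  4^(4 + 1) = 1024  −1 ⇒ G_2=1023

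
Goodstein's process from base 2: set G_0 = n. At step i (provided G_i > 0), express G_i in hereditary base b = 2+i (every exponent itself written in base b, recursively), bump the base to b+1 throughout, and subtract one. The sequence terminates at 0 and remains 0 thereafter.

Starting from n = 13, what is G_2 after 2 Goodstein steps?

step 0: 13 = 2^(2 + 1) + 2^2 + 1; sub 3 for 2: 3^(3 + 1) + 3^3 + 1; = 109; G_1 = 109−1 = 108
step 1: 108 = 3^(3 + 1) + 3^3; sub 4 for 3: 4^(4 + 1) + 4^4; = 1280; G_2 = 1280−1 = 1279
step 2: 1279 = 4^(4 + 1) + 3·4^3 + 3·4^2 + 3·4 + 3; sub 5 for 4: 5^(5 + 1) + 3·5^3 + 3·5^2 + 3·5 + 3; = 16093; G_3 = 16093−1 = 16092

1279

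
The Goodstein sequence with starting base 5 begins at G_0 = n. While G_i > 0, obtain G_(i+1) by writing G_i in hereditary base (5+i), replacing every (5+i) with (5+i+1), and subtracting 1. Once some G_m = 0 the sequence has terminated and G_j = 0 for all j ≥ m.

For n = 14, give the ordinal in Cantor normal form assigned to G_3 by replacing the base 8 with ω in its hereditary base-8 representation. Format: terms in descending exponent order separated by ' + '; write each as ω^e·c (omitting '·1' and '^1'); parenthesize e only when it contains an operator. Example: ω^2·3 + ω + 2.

base 5: 14 = 2·5 + 4; at 6: 2·6 + 4 = 16; next = 15
base 6: 15 = 2·6 + 3; at 7: 2·7 + 3 = 17; next = 16
base 7: 16 = 2·7 + 2; at 8: 2·8 + 2 = 18; next = 17
base 8: 17 = 2·8 + 1; at 9: 2·9 + 1 = 19; next = 18

ω·2 + 1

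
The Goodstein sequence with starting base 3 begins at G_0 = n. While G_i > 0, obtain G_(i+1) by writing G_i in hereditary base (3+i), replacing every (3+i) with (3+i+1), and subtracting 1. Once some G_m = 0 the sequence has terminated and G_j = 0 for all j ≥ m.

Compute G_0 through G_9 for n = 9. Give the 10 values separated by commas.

9, 15, 17, 19, 21, 23, 24, 25, 26, 27

i=0: 9 = 3^2 (b=3); 3→4: 4^2 = 16; 16−1 = 15
i=1: 15 = 3·4 + 3 (b=4); 4→5: 3·5 + 3 = 18; 18−1 = 17
i=2: 17 = 3·5 + 2 (b=5); 5→6: 3·6 + 2 = 20; 20−1 = 19
i=3: 19 = 3·6 + 1 (b=6); 6→7: 3·7 + 1 = 22; 22−1 = 21
i=4: 21 = 3·7 (b=7); 7→8: 3·8 = 24; 24−1 = 23
i=5: 23 = 2·8 + 7 (b=8); 8→9: 2·9 + 7 = 25; 25−1 = 24
i=6: 24 = 2·9 + 6 (b=9); 9→10: 2·10 + 6 = 26; 26−1 = 25
i=7: 25 = 2·10 + 5 (b=10); 10→11: 2·11 + 5 = 27; 27−1 = 26
i=8: 26 = 2·11 + 4 (b=11); 11→12: 2·12 + 4 = 28; 28−1 = 27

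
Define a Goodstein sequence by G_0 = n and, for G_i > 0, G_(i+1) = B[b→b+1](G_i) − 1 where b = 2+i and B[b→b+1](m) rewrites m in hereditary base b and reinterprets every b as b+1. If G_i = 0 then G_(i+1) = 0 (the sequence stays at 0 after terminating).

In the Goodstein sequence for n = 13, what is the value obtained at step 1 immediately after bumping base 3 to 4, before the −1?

1280

i=0: 13 = 2^(2 + 1) + 2^2 + 1 (b=2); 2→3: 3^(3 + 1) + 3^3 + 1 = 109; 109−1 = 108
i=1: 108 = 3^(3 + 1) + 3^3 (b=3); 3→4: 4^(4 + 1) + 4^4 = 1280; 1280−1 = 1279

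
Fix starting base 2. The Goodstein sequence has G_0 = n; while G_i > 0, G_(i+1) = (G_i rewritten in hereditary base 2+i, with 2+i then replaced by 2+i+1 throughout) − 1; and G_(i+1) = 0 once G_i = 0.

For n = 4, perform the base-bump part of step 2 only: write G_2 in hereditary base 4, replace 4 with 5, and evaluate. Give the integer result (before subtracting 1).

G_0 = 4. HB_2(4) = 2^2. Bump = 27. G_1 = 26.
G_1 = 26. HB_3(26) = 2·3^2 + 2·3 + 2. Bump = 42. G_2 = 41.
G_2 = 41. HB_4(41) = 2·4^2 + 2·4 + 1. Bump = 61. G_3 = 60.

61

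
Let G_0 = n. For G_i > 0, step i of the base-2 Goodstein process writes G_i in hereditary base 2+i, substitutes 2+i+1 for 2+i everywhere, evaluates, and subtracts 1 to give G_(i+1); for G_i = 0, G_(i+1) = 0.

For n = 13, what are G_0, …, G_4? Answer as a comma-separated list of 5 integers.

13, 108, 1279, 16092, 280711

13 —HB2→ 2^(2 + 1) + 2^2 + 1 —bump→ 3^(3 + 1) + 3^3 + 1 = 109 —(−1)→ 108
108 —HB3→ 3^(3 + 1) + 3^3 —bump→ 4^(4 + 1) + 4^4 = 1280 —(−1)→ 1279
1279 —HB4→ 4^(4 + 1) + 3·4^3 + 3·4^2 + 3·4 + 3 —bump→ 5^(5 + 1) + 3·5^3 + 3·5^2 + 3·5 + 3 = 16093 —(−1)→ 16092
16092 —HB5→ 5^(5 + 1) + 3·5^3 + 3·5^2 + 3·5 + 2 —bump→ 6^(6 + 1) + 3·6^3 + 3·6^2 + 3·6 + 2 = 280712 —(−1)→ 280711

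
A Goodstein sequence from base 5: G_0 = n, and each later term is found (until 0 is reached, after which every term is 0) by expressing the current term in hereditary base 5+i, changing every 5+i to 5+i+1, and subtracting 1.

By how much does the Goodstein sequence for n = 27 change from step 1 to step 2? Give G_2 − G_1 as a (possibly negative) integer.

12

base 5: 27 = 5^2 + 2; at 6: 6^2 + 2 = 38; next = 37
base 6: 37 = 6^2 + 1; at 7: 7^2 + 1 = 50; next = 49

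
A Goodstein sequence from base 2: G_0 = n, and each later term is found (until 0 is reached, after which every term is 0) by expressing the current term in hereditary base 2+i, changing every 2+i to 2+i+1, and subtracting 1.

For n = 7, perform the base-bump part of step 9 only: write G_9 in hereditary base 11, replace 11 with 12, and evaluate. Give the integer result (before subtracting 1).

273624712

base 2: 7 = 2^2 + 2 + 1; at 3: 3^3 + 3 + 1 = 31; next = 30
base 3: 30 = 3^3 + 3; at 4: 4^4 + 4 = 260; next = 259
base 4: 259 = 4^4 + 3; at 5: 5^5 + 3 = 3128; next = 3127
base 5: 3127 = 5^5 + 2; at 6: 6^6 + 2 = 46658; next = 46657
base 6: 46657 = 6^6 + 1; at 7: 7^7 + 1 = 823544; next = 823543
base 7: 823543 = 7^7; at 8: 8^8 = 16777216; next = 16777215
base 8: 16777215 = 7·8^7 + 7·8^6 + 7·8^5 + 7·8^4 + 7·8^3 + 7·8^2 + 7·8 + 7; at 9: 7·9^7 + 7·9^6 + 7·9^5 + 7·9^4 + 7·9^3 + 7·9^2 + 7·9 + 7 = 37665880; next = 37665879
base 9: 37665879 = 7·9^7 + 7·9^6 + 7·9^5 + 7·9^4 + 7·9^3 + 7·9^2 + 7·9 + 6; at 10: 7·10^7 + 7·10^6 + 7·10^5 + 7·10^4 + 7·10^3 + 7·10^2 + 7·10 + 6 = 77777776; next = 77777775
base 10: 77777775 = 7·10^7 + 7·10^6 + 7·10^5 + 7·10^4 + 7·10^3 + 7·10^2 + 7·10 + 5; at 11: 7·11^7 + 7·11^6 + 7·11^5 + 7·11^4 + 7·11^3 + 7·11^2 + 7·11 + 5 = 150051214; next = 150051213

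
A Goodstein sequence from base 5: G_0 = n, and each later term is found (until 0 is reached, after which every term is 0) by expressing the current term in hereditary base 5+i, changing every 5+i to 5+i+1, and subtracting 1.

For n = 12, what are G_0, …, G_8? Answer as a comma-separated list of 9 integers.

12, 13, 14, 15, 15, 15, 15, 15, 15

(0) 12|_5 = 2·5 + 2 ↦ 2·6 + 2|_6 = 14 ⇒ 13
(1) 13|_6 = 2·6 + 1 ↦ 2·7 + 1|_7 = 15 ⇒ 14
(2) 14|_7 = 2·7 ↦ 2·8|_8 = 16 ⇒ 15
(3) 15|_8 = 8 + 7 ↦ 9 + 7|_9 = 16 ⇒ 15
(4) 15|_9 = 9 + 6 ↦ 10 + 6|_10 = 16 ⇒ 15
(5) 15|_10 = 10 + 5 ↦ 11 + 5|_11 = 16 ⇒ 15
(6) 15|_11 = 11 + 4 ↦ 12 + 4|_12 = 16 ⇒ 15
(7) 15|_12 = 12 + 3 ↦ 13 + 3|_13 = 16 ⇒ 15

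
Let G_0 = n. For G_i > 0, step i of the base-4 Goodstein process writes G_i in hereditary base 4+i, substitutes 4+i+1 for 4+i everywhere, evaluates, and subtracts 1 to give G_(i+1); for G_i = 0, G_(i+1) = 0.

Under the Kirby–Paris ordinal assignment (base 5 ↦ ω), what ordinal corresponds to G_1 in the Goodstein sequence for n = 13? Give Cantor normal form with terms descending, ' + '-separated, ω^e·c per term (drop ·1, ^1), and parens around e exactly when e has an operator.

G_0=13  [base 4] 3·4 + 1  →[4↦5]→  3·5 + 1 = 16  −1 ⇒ G_1=15
G_1=15  [base 5] 3·5  →[5↦6]→  3·6 = 18  −1 ⇒ G_2=17

ω·3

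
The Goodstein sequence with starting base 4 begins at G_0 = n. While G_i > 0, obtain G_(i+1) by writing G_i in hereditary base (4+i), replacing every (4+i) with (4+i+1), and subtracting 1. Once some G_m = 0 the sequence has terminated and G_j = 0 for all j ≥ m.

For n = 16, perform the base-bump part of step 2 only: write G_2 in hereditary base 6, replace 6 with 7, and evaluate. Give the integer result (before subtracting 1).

31

G_0 = 16. HB_4(16) = 4^2. Bump = 25. G_1 = 24.
G_1 = 24. HB_5(24) = 4·5 + 4. Bump = 28. G_2 = 27.
G_2 = 27. HB_6(27) = 4·6 + 3. Bump = 31. G_3 = 30.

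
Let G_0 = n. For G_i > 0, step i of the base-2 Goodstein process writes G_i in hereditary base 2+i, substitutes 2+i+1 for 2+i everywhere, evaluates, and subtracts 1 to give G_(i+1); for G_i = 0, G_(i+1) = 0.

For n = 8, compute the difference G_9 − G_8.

550623341264

[0] 8 ≡ 2^(2 + 1) (base 2). Lift 3: 81. −1: 80.
[1] 80 ≡ 2·3^3 + 2·3^2 + 2·3 + 2 (base 3). Lift 4: 554. −1: 553.
[2] 553 ≡ 2·4^4 + 2·4^2 + 2·4 + 1 (base 4). Lift 5: 6311. −1: 6310.
[3] 6310 ≡ 2·5^5 + 2·5^2 + 2·5 (base 5). Lift 6: 93396. −1: 93395.
[4] 93395 ≡ 2·6^6 + 2·6^2 + 6 + 5 (base 6). Lift 7: 1647196. −1: 1647195.
[5] 1647195 ≡ 2·7^7 + 2·7^2 + 7 + 4 (base 7). Lift 8: 33554572. −1: 33554571.
[6] 33554571 ≡ 2·8^8 + 2·8^2 + 8 + 3 (base 8). Lift 9: 774841152. −1: 774841151.
[7] 774841151 ≡ 2·9^9 + 2·9^2 + 9 + 2 (base 9). Lift 10: 20000000212. −1: 20000000211.
[8] 20000000211 ≡ 2·10^10 + 2·10^2 + 10 + 1 (base 10). Lift 11: 570623341476. −1: 570623341475.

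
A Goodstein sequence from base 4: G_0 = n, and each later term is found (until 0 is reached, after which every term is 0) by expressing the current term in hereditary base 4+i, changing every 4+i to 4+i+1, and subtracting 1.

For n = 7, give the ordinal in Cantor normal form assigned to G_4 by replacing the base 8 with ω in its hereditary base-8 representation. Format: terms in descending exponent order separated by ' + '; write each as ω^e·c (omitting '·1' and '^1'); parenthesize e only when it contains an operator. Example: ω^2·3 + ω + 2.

7

base 4: 7 = 4 + 3; at 5: 5 + 3 = 8; next = 7
base 5: 7 = 5 + 2; at 6: 6 + 2 = 8; next = 7
base 6: 7 = 6 + 1; at 7: 7 + 1 = 8; next = 7
base 7: 7 = 7; at 8: 8 = 8; next = 7
base 8: 7 = 7; at 9: 7 = 7; next = 6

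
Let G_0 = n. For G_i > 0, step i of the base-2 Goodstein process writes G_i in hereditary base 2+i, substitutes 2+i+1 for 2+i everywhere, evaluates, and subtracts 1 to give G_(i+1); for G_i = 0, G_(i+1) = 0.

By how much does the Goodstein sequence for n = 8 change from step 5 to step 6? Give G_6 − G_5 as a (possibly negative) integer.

base 2: 8 = 2^(2 + 1); at 3: 3^(3 + 1) = 81; next = 80
base 3: 80 = 2·3^3 + 2·3^2 + 2·3 + 2; at 4: 2·4^4 + 2·4^2 + 2·4 + 2 = 554; next = 553
base 4: 553 = 2·4^4 + 2·4^2 + 2·4 + 1; at 5: 2·5^5 + 2·5^2 + 2·5 + 1 = 6311; next = 6310
base 5: 6310 = 2·5^5 + 2·5^2 + 2·5; at 6: 2·6^6 + 2·6^2 + 2·6 = 93396; next = 93395
base 6: 93395 = 2·6^6 + 2·6^2 + 6 + 5; at 7: 2·7^7 + 2·7^2 + 7 + 5 = 1647196; next = 1647195
base 7: 1647195 = 2·7^7 + 2·7^2 + 7 + 4; at 8: 2·8^8 + 2·8^2 + 8 + 4 = 33554572; next = 33554571

31907376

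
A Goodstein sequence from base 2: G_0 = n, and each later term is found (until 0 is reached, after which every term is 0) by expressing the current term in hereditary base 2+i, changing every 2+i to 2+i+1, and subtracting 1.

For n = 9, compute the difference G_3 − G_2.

base 2: 9 = 2^(2 + 1) + 1; at 3: 3^(3 + 1) + 1 = 82; next = 81
base 3: 81 = 3^(3 + 1); at 4: 4^(4 + 1) = 1024; next = 1023
base 4: 1023 = 3·4^4 + 3·4^3 + 3·4^2 + 3·4 + 3; at 5: 3·5^5 + 3·5^3 + 3·5^2 + 3·5 + 3 = 9843; next = 9842

8819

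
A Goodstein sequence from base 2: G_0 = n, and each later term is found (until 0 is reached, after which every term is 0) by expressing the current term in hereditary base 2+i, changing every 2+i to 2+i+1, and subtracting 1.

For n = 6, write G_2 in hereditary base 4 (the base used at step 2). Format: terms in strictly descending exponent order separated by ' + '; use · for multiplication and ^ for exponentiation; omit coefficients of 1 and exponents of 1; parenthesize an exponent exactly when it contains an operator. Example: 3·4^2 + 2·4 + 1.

[0] 6 ≡ 2^2 + 2 (base 2). Lift 3: 30. −1: 29.
[1] 29 ≡ 3^3 + 2 (base 3). Lift 4: 258. −1: 257.
[2] 257 ≡ 4^4 + 1 (base 4). Lift 5: 3126. −1: 3125.

4^4 + 1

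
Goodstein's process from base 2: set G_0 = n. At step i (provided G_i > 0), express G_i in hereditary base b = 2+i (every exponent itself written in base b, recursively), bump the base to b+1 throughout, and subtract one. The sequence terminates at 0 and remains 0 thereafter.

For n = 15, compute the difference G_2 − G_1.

(0) 15|_2 = 2^(2 + 1) + 2^2 + 2 + 1 ↦ 3^(3 + 1) + 3^3 + 3 + 1|_3 = 112 ⇒ 111
(1) 111|_3 = 3^(3 + 1) + 3^3 + 3 ↦ 4^(4 + 1) + 4^4 + 4|_4 = 1284 ⇒ 1283

1172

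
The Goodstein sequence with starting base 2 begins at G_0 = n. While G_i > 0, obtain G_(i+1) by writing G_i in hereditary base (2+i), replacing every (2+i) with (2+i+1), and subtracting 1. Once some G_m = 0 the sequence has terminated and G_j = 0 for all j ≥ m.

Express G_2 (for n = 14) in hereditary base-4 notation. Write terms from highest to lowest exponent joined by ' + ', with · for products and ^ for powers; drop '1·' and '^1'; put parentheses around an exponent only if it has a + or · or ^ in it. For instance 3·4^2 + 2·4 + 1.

4^(4 + 1) + 4^4 + 1

[0] 14 ≡ 2^(2 + 1) + 2^2 + 2 (base 2). Lift 3: 111. −1: 110.
[1] 110 ≡ 3^(3 + 1) + 3^3 + 2 (base 3). Lift 4: 1282. −1: 1281.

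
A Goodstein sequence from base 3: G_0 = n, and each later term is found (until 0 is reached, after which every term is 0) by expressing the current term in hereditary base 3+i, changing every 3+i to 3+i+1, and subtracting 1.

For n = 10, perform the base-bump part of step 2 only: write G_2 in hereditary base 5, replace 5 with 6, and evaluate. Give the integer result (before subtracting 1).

28

(0) 10|_3 = 3^2 + 1 ↦ 4^2 + 1|_4 = 17 ⇒ 16
(1) 16|_4 = 4^2 ↦ 5^2|_5 = 25 ⇒ 24
(2) 24|_5 = 4·5 + 4 ↦ 4·6 + 4|_6 = 28 ⇒ 27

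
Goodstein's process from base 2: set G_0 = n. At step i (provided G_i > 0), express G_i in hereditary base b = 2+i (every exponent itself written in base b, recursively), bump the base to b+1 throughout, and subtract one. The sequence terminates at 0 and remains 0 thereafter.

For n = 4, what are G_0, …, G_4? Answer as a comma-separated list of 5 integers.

4, 26, 41, 60, 83

step 0: 4 = 2^2; sub 3 for 2: 3^3; = 27; G_1 = 27−1 = 26
step 1: 26 = 2·3^2 + 2·3 + 2; sub 4 for 3: 2·4^2 + 2·4 + 2; = 42; G_2 = 42−1 = 41
step 2: 41 = 2·4^2 + 2·4 + 1; sub 5 for 4: 2·5^2 + 2·5 + 1; = 61; G_3 = 61−1 = 60
step 3: 60 = 2·5^2 + 2·5; sub 6 for 5: 2·6^2 + 2·6; = 84; G_4 = 84−1 = 83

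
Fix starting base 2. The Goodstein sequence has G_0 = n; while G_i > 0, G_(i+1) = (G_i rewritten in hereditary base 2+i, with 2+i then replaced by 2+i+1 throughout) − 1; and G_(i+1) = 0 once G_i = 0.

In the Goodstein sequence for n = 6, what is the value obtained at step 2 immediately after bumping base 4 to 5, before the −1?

step 0: 6 = 2^2 + 2; sub 3 for 2: 3^3 + 3; = 30; G_1 = 30−1 = 29
step 1: 29 = 3^3 + 2; sub 4 for 3: 4^4 + 2; = 258; G_2 = 258−1 = 257
step 2: 257 = 4^4 + 1; sub 5 for 4: 5^5 + 1; = 3126; G_3 = 3126−1 = 3125

3126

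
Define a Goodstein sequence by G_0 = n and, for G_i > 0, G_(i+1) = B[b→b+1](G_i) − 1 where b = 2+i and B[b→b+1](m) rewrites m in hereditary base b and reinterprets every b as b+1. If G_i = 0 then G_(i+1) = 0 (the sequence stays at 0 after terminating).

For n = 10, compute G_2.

1025

G_0 = 10. HB_2(10) = 2^(2 + 1) + 2. Bump = 84. G_1 = 83.
G_1 = 83. HB_3(83) = 3^(3 + 1) + 2. Bump = 1026. G_2 = 1025.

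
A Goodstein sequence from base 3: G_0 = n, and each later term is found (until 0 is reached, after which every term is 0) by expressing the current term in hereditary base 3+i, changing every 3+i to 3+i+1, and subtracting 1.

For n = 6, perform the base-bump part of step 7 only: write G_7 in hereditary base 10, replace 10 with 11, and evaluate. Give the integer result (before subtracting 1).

step 0: 6 = 2·3; sub 4 for 3: 2·4; = 8; G_1 = 8−1 = 7
step 1: 7 = 4 + 3; sub 5 for 4: 5 + 3; = 8; G_2 = 8−1 = 7
step 2: 7 = 5 + 2; sub 6 for 5: 6 + 2; = 8; G_3 = 8−1 = 7
step 3: 7 = 6 + 1; sub 7 for 6: 7 + 1; = 8; G_4 = 8−1 = 7
step 4: 7 = 7; sub 8 for 7: 8; = 8; G_5 = 8−1 = 7
step 5: 7 = 7; sub 9 for 8: 7; = 7; G_6 = 7−1 = 6
step 6: 6 = 6; sub 10 for 9: 6; = 6; G_7 = 6−1 = 5
step 7: 5 = 5; sub 11 for 10: 5; = 5; G_8 = 5−1 = 4

5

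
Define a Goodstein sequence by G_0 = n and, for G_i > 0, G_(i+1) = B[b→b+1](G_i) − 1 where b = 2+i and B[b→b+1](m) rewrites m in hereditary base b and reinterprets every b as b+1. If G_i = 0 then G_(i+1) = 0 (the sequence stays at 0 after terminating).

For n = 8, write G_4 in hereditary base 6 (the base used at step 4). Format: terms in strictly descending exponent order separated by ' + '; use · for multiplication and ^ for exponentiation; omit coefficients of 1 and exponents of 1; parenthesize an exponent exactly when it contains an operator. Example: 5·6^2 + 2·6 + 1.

2·6^6 + 2·6^2 + 6 + 5

step 0: 8 = 2^(2 + 1); sub 3 for 2: 3^(3 + 1); = 81; G_1 = 81−1 = 80
step 1: 80 = 2·3^3 + 2·3^2 + 2·3 + 2; sub 4 for 3: 2·4^4 + 2·4^2 + 2·4 + 2; = 554; G_2 = 554−1 = 553
step 2: 553 = 2·4^4 + 2·4^2 + 2·4 + 1; sub 5 for 4: 2·5^5 + 2·5^2 + 2·5 + 1; = 6311; G_3 = 6311−1 = 6310
step 3: 6310 = 2·5^5 + 2·5^2 + 2·5; sub 6 for 5: 2·6^6 + 2·6^2 + 2·6; = 93396; G_4 = 93396−1 = 93395
step 4: 93395 = 2·6^6 + 2·6^2 + 6 + 5; sub 7 for 6: 2·7^7 + 2·7^2 + 7 + 5; = 1647196; G_5 = 1647196−1 = 1647195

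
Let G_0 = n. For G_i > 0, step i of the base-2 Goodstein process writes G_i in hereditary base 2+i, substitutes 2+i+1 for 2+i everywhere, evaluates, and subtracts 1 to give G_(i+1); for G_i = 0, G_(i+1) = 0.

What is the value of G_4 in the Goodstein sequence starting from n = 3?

(0) 3|_2 = 2 + 1 ↦ 3 + 1|_3 = 4 ⇒ 3
(1) 3|_3 = 3 ↦ 4|_4 = 4 ⇒ 3
(2) 3|_4 = 3 ↦ 3|_5 = 3 ⇒ 2
(3) 2|_5 = 2 ↦ 2|_6 = 2 ⇒ 1
(4) 1|_6 = 1 ↦ 1|_7 = 1 ⇒ 0

1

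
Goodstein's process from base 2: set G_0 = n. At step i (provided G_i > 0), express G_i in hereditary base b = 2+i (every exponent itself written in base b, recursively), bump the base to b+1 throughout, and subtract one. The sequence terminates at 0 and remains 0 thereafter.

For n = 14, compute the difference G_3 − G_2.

i=0: 14 = 2^(2 + 1) + 2^2 + 2 (b=2); 2→3: 3^(3 + 1) + 3^3 + 3 = 111; 111−1 = 110
i=1: 110 = 3^(3 + 1) + 3^3 + 2 (b=3); 3→4: 4^(4 + 1) + 4^4 + 2 = 1282; 1282−1 = 1281
i=2: 1281 = 4^(4 + 1) + 4^4 + 1 (b=4); 4→5: 5^(5 + 1) + 5^5 + 1 = 18751; 18751−1 = 18750

17469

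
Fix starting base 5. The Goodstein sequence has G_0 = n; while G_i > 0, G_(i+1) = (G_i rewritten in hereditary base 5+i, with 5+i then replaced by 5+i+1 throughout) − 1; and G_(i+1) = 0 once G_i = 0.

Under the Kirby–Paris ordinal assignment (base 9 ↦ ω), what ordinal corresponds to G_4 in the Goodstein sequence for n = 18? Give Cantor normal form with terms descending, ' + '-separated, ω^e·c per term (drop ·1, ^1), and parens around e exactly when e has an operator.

ω·2 + 8

step 0: 18 = 3·5 + 3; sub 6 for 5: 3·6 + 3; = 21; G_1 = 21−1 = 20
step 1: 20 = 3·6 + 2; sub 7 for 6: 3·7 + 2; = 23; G_2 = 23−1 = 22
step 2: 22 = 3·7 + 1; sub 8 for 7: 3·8 + 1; = 25; G_3 = 25−1 = 24
step 3: 24 = 3·8; sub 9 for 8: 3·9; = 27; G_4 = 27−1 = 26
step 4: 26 = 2·9 + 8; sub 10 for 9: 2·10 + 8; = 28; G_5 = 28−1 = 27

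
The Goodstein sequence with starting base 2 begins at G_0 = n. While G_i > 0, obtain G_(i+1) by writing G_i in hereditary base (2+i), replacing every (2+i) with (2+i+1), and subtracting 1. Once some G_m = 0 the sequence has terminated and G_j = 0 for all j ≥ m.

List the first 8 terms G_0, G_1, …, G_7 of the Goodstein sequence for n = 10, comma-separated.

10, 83, 1025, 15625, 279935, 4215754, 84073323, 1937434592

step 0: 10 = 2^(2 + 1) + 2; sub 3 for 2: 3^(3 + 1) + 3; = 84; G_1 = 84−1 = 83
step 1: 83 = 3^(3 + 1) + 2; sub 4 for 3: 4^(4 + 1) + 2; = 1026; G_2 = 1026−1 = 1025
step 2: 1025 = 4^(4 + 1) + 1; sub 5 for 4: 5^(5 + 1) + 1; = 15626; G_3 = 15626−1 = 15625
step 3: 15625 = 5^(5 + 1); sub 6 for 5: 6^(6 + 1); = 279936; G_4 = 279936−1 = 279935
step 4: 279935 = 5·6^6 + 5·6^5 + 5·6^4 + 5·6^3 + 5·6^2 + 5·6 + 5; sub 7 for 6: 5·7^7 + 5·7^5 + 5·7^4 + 5·7^3 + 5·7^2 + 5·7 + 5; = 4215755; G_5 = 4215755−1 = 4215754
step 5: 4215754 = 5·7^7 + 5·7^5 + 5·7^4 + 5·7^3 + 5·7^2 + 5·7 + 4; sub 8 for 7: 5·8^8 + 5·8^5 + 5·8^4 + 5·8^3 + 5·8^2 + 5·8 + 4; = 84073324; G_6 = 84073324−1 = 84073323
step 6: 84073323 = 5·8^8 + 5·8^5 + 5·8^4 + 5·8^3 + 5·8^2 + 5·8 + 3; sub 9 for 8: 5·9^9 + 5·9^5 + 5·9^4 + 5·9^3 + 5·9^2 + 5·9 + 3; = 1937434593; G_7 = 1937434593−1 = 1937434592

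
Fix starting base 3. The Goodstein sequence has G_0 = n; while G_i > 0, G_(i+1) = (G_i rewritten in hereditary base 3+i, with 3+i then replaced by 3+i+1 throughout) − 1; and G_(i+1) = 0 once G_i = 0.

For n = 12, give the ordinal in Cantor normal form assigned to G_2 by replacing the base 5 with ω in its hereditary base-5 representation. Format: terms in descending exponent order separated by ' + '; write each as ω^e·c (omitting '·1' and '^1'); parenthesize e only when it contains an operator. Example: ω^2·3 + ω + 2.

ω^2 + 2

G_0=12  [base 3] 3^2 + 3  →[3↦4]→  4^2 + 4 = 20  −1 ⇒ G_1=19
G_1=19  [base 4] 4^2 + 3  →[4↦5]→  5^2 + 3 = 28  −1 ⇒ G_2=27
G_2=27  [base 5] 5^2 + 2  →[5↦6]→  6^2 + 2 = 38  −1 ⇒ G_3=37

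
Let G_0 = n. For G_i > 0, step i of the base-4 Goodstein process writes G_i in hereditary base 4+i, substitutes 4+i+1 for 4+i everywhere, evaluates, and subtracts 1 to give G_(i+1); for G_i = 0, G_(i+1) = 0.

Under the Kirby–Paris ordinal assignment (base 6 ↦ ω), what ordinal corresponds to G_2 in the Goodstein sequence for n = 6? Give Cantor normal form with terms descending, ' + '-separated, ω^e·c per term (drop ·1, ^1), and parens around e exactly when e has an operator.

6 —HB4→ 4 + 2 —bump→ 5 + 2 = 7 —(−1)→ 6
6 —HB5→ 5 + 1 —bump→ 6 + 1 = 7 —(−1)→ 6
6 —HB6→ 6 —bump→ 7 = 7 —(−1)→ 6

ω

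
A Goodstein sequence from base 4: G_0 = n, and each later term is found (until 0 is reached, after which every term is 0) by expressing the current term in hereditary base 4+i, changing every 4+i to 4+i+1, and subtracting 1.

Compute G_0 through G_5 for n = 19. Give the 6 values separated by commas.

base 4: 19 = 4^2 + 3; at 5: 5^2 + 3 = 28; next = 27
base 5: 27 = 5^2 + 2; at 6: 6^2 + 2 = 38; next = 37
base 6: 37 = 6^2 + 1; at 7: 7^2 + 1 = 50; next = 49
base 7: 49 = 7^2; at 8: 8^2 = 64; next = 63
base 8: 63 = 7·8 + 7; at 9: 7·9 + 7 = 70; next = 69

19, 27, 37, 49, 63, 69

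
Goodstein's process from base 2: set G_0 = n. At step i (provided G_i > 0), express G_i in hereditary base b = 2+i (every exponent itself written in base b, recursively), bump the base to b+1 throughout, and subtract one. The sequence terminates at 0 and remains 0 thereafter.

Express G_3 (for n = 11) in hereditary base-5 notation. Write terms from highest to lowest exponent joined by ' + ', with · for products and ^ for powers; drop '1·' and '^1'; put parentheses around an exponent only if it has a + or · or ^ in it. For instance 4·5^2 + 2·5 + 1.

5^(5 + 1) + 2

11 —HB2→ 2^(2 + 1) + 2 + 1 —bump→ 3^(3 + 1) + 3 + 1 = 85 —(−1)→ 84
84 —HB3→ 3^(3 + 1) + 3 —bump→ 4^(4 + 1) + 4 = 1028 —(−1)→ 1027
1027 —HB4→ 4^(4 + 1) + 3 —bump→ 5^(5 + 1) + 3 = 15628 —(−1)→ 15627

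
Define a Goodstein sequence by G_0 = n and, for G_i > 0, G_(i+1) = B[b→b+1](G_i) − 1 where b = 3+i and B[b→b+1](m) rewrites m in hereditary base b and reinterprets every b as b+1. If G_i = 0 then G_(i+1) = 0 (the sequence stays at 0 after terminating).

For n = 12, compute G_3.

37

(0) 12|_3 = 3^2 + 3 ↦ 4^2 + 4|_4 = 20 ⇒ 19
(1) 19|_4 = 4^2 + 3 ↦ 5^2 + 3|_5 = 28 ⇒ 27
(2) 27|_5 = 5^2 + 2 ↦ 6^2 + 2|_6 = 38 ⇒ 37
(3) 37|_6 = 6^2 + 1 ↦ 7^2 + 1|_7 = 50 ⇒ 49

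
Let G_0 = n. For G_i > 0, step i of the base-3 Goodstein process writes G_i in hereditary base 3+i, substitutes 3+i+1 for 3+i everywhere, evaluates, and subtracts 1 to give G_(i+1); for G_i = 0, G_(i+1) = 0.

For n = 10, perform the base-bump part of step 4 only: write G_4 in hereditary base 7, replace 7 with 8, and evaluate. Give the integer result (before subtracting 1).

34

base 3: 10 = 3^2 + 1; at 4: 4^2 + 1 = 17; next = 16
base 4: 16 = 4^2; at 5: 5^2 = 25; next = 24
base 5: 24 = 4·5 + 4; at 6: 4·6 + 4 = 28; next = 27
base 6: 27 = 4·6 + 3; at 7: 4·7 + 3 = 31; next = 30
base 7: 30 = 4·7 + 2; at 8: 4·8 + 2 = 34; next = 33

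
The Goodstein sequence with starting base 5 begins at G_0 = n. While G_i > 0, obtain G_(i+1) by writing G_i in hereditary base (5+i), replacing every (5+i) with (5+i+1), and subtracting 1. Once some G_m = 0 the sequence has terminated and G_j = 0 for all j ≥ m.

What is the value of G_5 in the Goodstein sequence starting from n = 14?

step 0: 14 = 2·5 + 4; sub 6 for 5: 2·6 + 4; = 16; G_1 = 16−1 = 15
step 1: 15 = 2·6 + 3; sub 7 for 6: 2·7 + 3; = 17; G_2 = 17−1 = 16
step 2: 16 = 2·7 + 2; sub 8 for 7: 2·8 + 2; = 18; G_3 = 18−1 = 17
step 3: 17 = 2·8 + 1; sub 9 for 8: 2·9 + 1; = 19; G_4 = 19−1 = 18
step 4: 18 = 2·9; sub 10 for 9: 2·10; = 20; G_5 = 20−1 = 19
step 5: 19 = 10 + 9; sub 11 for 10: 11 + 9; = 20; G_6 = 20−1 = 19

19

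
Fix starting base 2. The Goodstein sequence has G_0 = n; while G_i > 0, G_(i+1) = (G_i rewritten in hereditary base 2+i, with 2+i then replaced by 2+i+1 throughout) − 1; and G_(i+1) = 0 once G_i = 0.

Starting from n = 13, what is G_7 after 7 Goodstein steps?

G_0=13  [base 2] 2^(2 + 1) + 2^2 + 1  →[2↦3]→  3^(3 + 1) + 3^3 + 1 = 109  −1 ⇒ G_1=108
G_1=108  [base 3] 3^(3 + 1) + 3^3  →[3↦4]→  4^(4 + 1) + 4^4 = 1280  −1 ⇒ G_2=1279
G_2=1279  [base 4] 4^(4 + 1) + 3·4^3 + 3·4^2 + 3·4 + 3  →[4↦5]→  5^(5 + 1) + 3·5^3 + 3·5^2 + 3·5 + 3 = 16093  −1 ⇒ G_3=16092
G_3=16092  [base 5] 5^(5 + 1) + 3·5^3 + 3·5^2 + 3·5 + 2  →[5↦6]→  6^(6 + 1) + 3·6^3 + 3·6^2 + 3·6 + 2 = 280712  −1 ⇒ G_4=280711
G_4=280711  [base 6] 6^(6 + 1) + 3·6^3 + 3·6^2 + 3·6 + 1  →[6↦7]→  7^(7 + 1) + 3·7^3 + 3·7^2 + 3·7 + 1 = 5765999  −1 ⇒ G_5=5765998
G_5=5765998  [base 7] 7^(7 + 1) + 3·7^3 + 3·7^2 + 3·7  →[7↦8]→  8^(8 + 1) + 3·8^3 + 3·8^2 + 3·8 = 134219480  −1 ⇒ G_6=134219479
G_6=134219479  [base 8] 8^(8 + 1) + 3·8^3 + 3·8^2 + 2·8 + 7  →[8↦9]→  9^(9 + 1) + 3·9^3 + 3·9^2 + 2·9 + 7 = 3486786856  −1 ⇒ G_7=3486786855
G_7=3486786855  [base 9] 9^(9 + 1) + 3·9^3 + 3·9^2 + 2·9 + 6  →[9↦10]→  10^(10 + 1) + 3·10^3 + 3·10^2 + 2·10 + 6 = 100000003326  −1 ⇒ G_8=100000003325

3486786855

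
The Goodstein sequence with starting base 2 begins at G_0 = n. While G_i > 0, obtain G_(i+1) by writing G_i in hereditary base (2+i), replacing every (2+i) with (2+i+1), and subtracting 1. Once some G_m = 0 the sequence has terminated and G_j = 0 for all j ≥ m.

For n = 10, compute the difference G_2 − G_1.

G_0 = 10. HB_2(10) = 2^(2 + 1) + 2. Bump = 84. G_1 = 83.
G_1 = 83. HB_3(83) = 3^(3 + 1) + 2. Bump = 1026. G_2 = 1025.

942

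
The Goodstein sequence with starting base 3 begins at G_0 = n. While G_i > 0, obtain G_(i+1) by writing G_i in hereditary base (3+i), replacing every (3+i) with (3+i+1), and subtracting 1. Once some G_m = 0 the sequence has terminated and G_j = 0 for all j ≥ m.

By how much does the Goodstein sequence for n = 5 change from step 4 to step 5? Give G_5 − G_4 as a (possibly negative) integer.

base 3: 5 = 3 + 2; at 4: 4 + 2 = 6; next = 5
base 4: 5 = 4 + 1; at 5: 5 + 1 = 6; next = 5
base 5: 5 = 5; at 6: 6 = 6; next = 5
base 6: 5 = 5; at 7: 5 = 5; next = 4
base 7: 4 = 4; at 8: 4 = 4; next = 3

-1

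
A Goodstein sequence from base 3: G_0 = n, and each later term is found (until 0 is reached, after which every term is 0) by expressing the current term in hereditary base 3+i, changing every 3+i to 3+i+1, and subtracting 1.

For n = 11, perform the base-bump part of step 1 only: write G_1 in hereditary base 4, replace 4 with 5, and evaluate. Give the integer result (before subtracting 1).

26

base 3: 11 = 3^2 + 2; at 4: 4^2 + 2 = 18; next = 17
base 4: 17 = 4^2 + 1; at 5: 5^2 + 1 = 26; next = 25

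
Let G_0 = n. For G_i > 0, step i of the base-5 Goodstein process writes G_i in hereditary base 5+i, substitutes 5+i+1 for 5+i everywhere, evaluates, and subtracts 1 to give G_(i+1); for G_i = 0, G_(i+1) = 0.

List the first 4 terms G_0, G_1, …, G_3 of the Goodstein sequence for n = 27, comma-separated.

27, 37, 49, 63

27 —HB5→ 5^2 + 2 —bump→ 6^2 + 2 = 38 —(−1)→ 37
37 —HB6→ 6^2 + 1 —bump→ 7^2 + 1 = 50 —(−1)→ 49
49 —HB7→ 7^2 —bump→ 8^2 = 64 —(−1)→ 63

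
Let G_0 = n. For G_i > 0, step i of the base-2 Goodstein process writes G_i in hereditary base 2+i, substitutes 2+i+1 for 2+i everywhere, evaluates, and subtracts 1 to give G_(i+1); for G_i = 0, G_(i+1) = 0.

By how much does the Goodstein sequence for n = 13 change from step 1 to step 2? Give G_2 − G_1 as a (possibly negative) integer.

1171

G_0 = 13. HB_2(13) = 2^(2 + 1) + 2^2 + 1. Bump = 109. G_1 = 108.
G_1 = 108. HB_3(108) = 3^(3 + 1) + 3^3. Bump = 1280. G_2 = 1279.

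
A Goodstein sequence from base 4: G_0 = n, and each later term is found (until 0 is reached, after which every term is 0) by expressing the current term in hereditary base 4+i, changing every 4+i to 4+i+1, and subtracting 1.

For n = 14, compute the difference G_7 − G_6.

14 —HB4→ 3·4 + 2 —bump→ 3·5 + 2 = 17 —(−1)→ 16
16 —HB5→ 3·5 + 1 —bump→ 3·6 + 1 = 19 —(−1)→ 18
18 —HB6→ 3·6 —bump→ 3·7 = 21 —(−1)→ 20
20 —HB7→ 2·7 + 6 —bump→ 2·8 + 6 = 22 —(−1)→ 21
21 —HB8→ 2·8 + 5 —bump→ 2·9 + 5 = 23 —(−1)→ 22
22 —HB9→ 2·9 + 4 —bump→ 2·10 + 4 = 24 —(−1)→ 23
23 —HB10→ 2·10 + 3 —bump→ 2·11 + 3 = 25 —(−1)→ 24

1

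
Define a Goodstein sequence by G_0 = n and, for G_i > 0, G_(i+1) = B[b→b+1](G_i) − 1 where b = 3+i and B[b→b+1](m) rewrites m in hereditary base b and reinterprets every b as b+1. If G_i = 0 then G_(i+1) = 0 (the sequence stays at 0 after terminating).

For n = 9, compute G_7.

base 3: 9 = 3^2; at 4: 4^2 = 16; next = 15
base 4: 15 = 3·4 + 3; at 5: 3·5 + 3 = 18; next = 17
base 5: 17 = 3·5 + 2; at 6: 3·6 + 2 = 20; next = 19
base 6: 19 = 3·6 + 1; at 7: 3·7 + 1 = 22; next = 21
base 7: 21 = 3·7; at 8: 3·8 = 24; next = 23
base 8: 23 = 2·8 + 7; at 9: 2·9 + 7 = 25; next = 24
base 9: 24 = 2·9 + 6; at 10: 2·10 + 6 = 26; next = 25

25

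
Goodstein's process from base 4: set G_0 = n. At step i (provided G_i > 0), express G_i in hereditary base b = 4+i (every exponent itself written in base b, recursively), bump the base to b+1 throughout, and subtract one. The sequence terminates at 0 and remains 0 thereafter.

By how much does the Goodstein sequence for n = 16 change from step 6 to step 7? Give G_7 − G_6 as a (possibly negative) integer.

2

G_0 = 16. HB_4(16) = 4^2. Bump = 25. G_1 = 24.
G_1 = 24. HB_5(24) = 4·5 + 4. Bump = 28. G_2 = 27.
G_2 = 27. HB_6(27) = 4·6 + 3. Bump = 31. G_3 = 30.
G_3 = 30. HB_7(30) = 4·7 + 2. Bump = 34. G_4 = 33.
G_4 = 33. HB_8(33) = 4·8 + 1. Bump = 37. G_5 = 36.
G_5 = 36. HB_9(36) = 4·9. Bump = 40. G_6 = 39.
G_6 = 39. HB_10(39) = 3·10 + 9. Bump = 42. G_7 = 41.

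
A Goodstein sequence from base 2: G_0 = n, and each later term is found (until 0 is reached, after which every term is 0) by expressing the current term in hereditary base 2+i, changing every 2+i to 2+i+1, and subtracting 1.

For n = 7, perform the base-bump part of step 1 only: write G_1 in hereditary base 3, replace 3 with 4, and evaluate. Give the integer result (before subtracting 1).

(0) 7|_2 = 2^2 + 2 + 1 ↦ 3^3 + 3 + 1|_3 = 31 ⇒ 30
(1) 30|_3 = 3^3 + 3 ↦ 4^4 + 4|_4 = 260 ⇒ 259

260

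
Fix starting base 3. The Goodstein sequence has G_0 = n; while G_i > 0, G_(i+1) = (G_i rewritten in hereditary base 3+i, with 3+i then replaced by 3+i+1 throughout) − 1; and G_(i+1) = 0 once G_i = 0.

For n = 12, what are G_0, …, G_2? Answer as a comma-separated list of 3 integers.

G_0=12  [base 3] 3^2 + 3  →[3↦4]→  4^2 + 4 = 20  −1 ⇒ G_1=19
G_1=19  [base 4] 4^2 + 3  →[4↦5]→  5^2 + 3 = 28  −1 ⇒ G_2=27

12, 19, 27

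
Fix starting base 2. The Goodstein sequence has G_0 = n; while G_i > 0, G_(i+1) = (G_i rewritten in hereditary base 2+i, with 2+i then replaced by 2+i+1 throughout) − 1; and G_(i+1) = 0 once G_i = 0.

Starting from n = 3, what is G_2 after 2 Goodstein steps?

3

3 —HB2→ 2 + 1 —bump→ 3 + 1 = 4 —(−1)→ 3
3 —HB3→ 3 —bump→ 4 = 4 —(−1)→ 3
3 —HB4→ 3 —bump→ 3 = 3 —(−1)→ 2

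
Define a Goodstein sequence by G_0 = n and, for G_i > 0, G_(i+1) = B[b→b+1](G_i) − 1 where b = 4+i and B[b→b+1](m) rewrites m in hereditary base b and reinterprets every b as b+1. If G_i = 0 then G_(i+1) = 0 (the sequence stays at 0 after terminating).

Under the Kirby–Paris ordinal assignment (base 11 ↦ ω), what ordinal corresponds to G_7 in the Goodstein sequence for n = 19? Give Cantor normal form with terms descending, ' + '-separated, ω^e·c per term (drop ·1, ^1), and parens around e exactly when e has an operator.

i=0: 19 = 4^2 + 3 (b=4); 4→5: 5^2 + 3 = 28; 28−1 = 27
i=1: 27 = 5^2 + 2 (b=5); 5→6: 6^2 + 2 = 38; 38−1 = 37
i=2: 37 = 6^2 + 1 (b=6); 6→7: 7^2 + 1 = 50; 50−1 = 49
i=3: 49 = 7^2 (b=7); 7→8: 8^2 = 64; 64−1 = 63
i=4: 63 = 7·8 + 7 (b=8); 8→9: 7·9 + 7 = 70; 70−1 = 69
i=5: 69 = 7·9 + 6 (b=9); 9→10: 7·10 + 6 = 76; 76−1 = 75
i=6: 75 = 7·10 + 5 (b=10); 10→11: 7·11 + 5 = 82; 82−1 = 81
i=7: 81 = 7·11 + 4 (b=11); 11→12: 7·12 + 4 = 88; 88−1 = 87

ω·7 + 4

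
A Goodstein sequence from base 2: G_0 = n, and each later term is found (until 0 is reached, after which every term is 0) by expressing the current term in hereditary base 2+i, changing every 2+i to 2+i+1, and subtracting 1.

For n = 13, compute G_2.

step 0: 13 = 2^(2 + 1) + 2^2 + 1; sub 3 for 2: 3^(3 + 1) + 3^3 + 1; = 109; G_1 = 109−1 = 108
step 1: 108 = 3^(3 + 1) + 3^3; sub 4 for 3: 4^(4 + 1) + 4^4; = 1280; G_2 = 1280−1 = 1279
step 2: 1279 = 4^(4 + 1) + 3·4^3 + 3·4^2 + 3·4 + 3; sub 5 for 4: 5^(5 + 1) + 3·5^3 + 3·5^2 + 3·5 + 3; = 16093; G_3 = 16093−1 = 16092

1279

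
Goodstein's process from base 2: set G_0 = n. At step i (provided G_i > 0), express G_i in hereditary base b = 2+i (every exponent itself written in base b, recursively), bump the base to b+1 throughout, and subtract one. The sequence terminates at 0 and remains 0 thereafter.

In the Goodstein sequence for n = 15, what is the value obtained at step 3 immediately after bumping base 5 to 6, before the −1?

G_0 = 15. HB_2(15) = 2^(2 + 1) + 2^2 + 2 + 1. Bump = 112. G_1 = 111.
G_1 = 111. HB_3(111) = 3^(3 + 1) + 3^3 + 3. Bump = 1284. G_2 = 1283.
G_2 = 1283. HB_4(1283) = 4^(4 + 1) + 4^4 + 3. Bump = 18753. G_3 = 18752.
G_3 = 18752. HB_5(18752) = 5^(5 + 1) + 5^5 + 2. Bump = 326594. G_4 = 326593.

326594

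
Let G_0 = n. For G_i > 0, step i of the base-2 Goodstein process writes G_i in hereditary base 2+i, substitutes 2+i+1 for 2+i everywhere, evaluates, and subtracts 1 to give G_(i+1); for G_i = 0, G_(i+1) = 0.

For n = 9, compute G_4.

G_0=9  [base 2] 2^(2 + 1) + 1  →[2↦3]→  3^(3 + 1) + 1 = 82  −1 ⇒ G_1=81
G_1=81  [base 3] 3^(3 + 1)  →[3↦4]→  4^(4 + 1) = 1024  −1 ⇒ G_2=1023
G_2=1023  [base 4] 3·4^4 + 3·4^3 + 3·4^2 + 3·4 + 3  →[4↦5]→  3·5^5 + 3·5^3 + 3·5^2 + 3·5 + 3 = 9843  −1 ⇒ G_3=9842
G_3=9842  [base 5] 3·5^5 + 3·5^3 + 3·5^2 + 3·5 + 2  →[5↦6]→  3·6^6 + 3·6^3 + 3·6^2 + 3·6 + 2 = 140744  −1 ⇒ G_4=140743
G_4=140743  [base 6] 3·6^6 + 3·6^3 + 3·6^2 + 3·6 + 1  →[6↦7]→  3·7^7 + 3·7^3 + 3·7^2 + 3·7 + 1 = 2471827  −1 ⇒ G_5=2471826

140743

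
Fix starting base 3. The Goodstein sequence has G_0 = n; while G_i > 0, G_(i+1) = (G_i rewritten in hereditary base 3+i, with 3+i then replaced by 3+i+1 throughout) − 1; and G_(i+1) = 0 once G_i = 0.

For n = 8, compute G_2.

base 3: 8 = 2·3 + 2; at 4: 2·4 + 2 = 10; next = 9
base 4: 9 = 2·4 + 1; at 5: 2·5 + 1 = 11; next = 10
base 5: 10 = 2·5; at 6: 2·6 = 12; next = 11

10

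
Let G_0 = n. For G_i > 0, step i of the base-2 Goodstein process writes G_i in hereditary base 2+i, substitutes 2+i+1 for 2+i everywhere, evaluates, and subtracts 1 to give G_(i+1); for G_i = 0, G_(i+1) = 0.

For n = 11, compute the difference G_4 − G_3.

264310

G_0 = 11. HB_2(11) = 2^(2 + 1) + 2 + 1. Bump = 85. G_1 = 84.
G_1 = 84. HB_3(84) = 3^(3 + 1) + 3. Bump = 1028. G_2 = 1027.
G_2 = 1027. HB_4(1027) = 4^(4 + 1) + 3. Bump = 15628. G_3 = 15627.
G_3 = 15627. HB_5(15627) = 5^(5 + 1) + 2. Bump = 279938. G_4 = 279937.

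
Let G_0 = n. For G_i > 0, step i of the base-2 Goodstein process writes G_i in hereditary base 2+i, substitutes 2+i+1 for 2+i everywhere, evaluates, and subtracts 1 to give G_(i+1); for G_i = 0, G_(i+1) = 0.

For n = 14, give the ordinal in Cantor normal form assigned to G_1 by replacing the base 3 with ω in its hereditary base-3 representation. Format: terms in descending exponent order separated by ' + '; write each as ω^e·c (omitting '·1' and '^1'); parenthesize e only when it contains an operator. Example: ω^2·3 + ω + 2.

ω^(ω + 1) + ω^ω + 2

14 —HB2→ 2^(2 + 1) + 2^2 + 2 —bump→ 3^(3 + 1) + 3^3 + 3 = 111 —(−1)→ 110
110 —HB3→ 3^(3 + 1) + 3^3 + 2 —bump→ 4^(4 + 1) + 4^4 + 2 = 1282 —(−1)→ 1281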